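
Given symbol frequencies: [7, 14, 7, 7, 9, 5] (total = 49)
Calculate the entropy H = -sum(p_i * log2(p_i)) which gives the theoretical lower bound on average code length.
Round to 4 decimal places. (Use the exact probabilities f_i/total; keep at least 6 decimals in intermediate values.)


Per-symbol terms -p_i * log2(p_i) with p_i = f_i/49:
  p = 7/49 = 0.142857: log2(p) = -2.807355, -p*log2(p) = 0.401051
  p = 14/49 = 0.285714: log2(p) = -1.807355, -p*log2(p) = 0.516387
  p = 7/49 = 0.142857: log2(p) = -2.807355, -p*log2(p) = 0.401051
  p = 7/49 = 0.142857: log2(p) = -2.807355, -p*log2(p) = 0.401051
  p = 9/49 = 0.183673: log2(p) = -2.444785, -p*log2(p) = 0.449042
  p = 5/49 = 0.102041: log2(p) = -3.292782, -p*log2(p) = 0.335998
H = 0.401051 + 0.516387 + 0.401051 + 0.401051 + 0.449042 + 0.335998 = 2.504580

H = 2.5046 bits/symbol


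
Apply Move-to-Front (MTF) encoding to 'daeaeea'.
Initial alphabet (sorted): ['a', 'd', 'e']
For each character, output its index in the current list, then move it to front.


MTF encoding:
'd': index 1 in ['a', 'd', 'e'] -> ['d', 'a', 'e']
'a': index 1 in ['d', 'a', 'e'] -> ['a', 'd', 'e']
'e': index 2 in ['a', 'd', 'e'] -> ['e', 'a', 'd']
'a': index 1 in ['e', 'a', 'd'] -> ['a', 'e', 'd']
'e': index 1 in ['a', 'e', 'd'] -> ['e', 'a', 'd']
'e': index 0 in ['e', 'a', 'd'] -> ['e', 'a', 'd']
'a': index 1 in ['e', 'a', 'd'] -> ['a', 'e', 'd']


Output: [1, 1, 2, 1, 1, 0, 1]


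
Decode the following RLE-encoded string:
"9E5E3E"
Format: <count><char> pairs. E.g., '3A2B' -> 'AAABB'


Expanding each <count><char> pair:
  9E -> 'EEEEEEEEE'
  5E -> 'EEEEE'
  3E -> 'EEE'

Decoded = EEEEEEEEEEEEEEEEE


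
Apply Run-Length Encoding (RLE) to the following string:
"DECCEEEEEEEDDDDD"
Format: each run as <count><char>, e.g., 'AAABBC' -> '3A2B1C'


Scanning runs left to right:
  i=0: run of 'D' x 1 -> '1D'
  i=1: run of 'E' x 1 -> '1E'
  i=2: run of 'C' x 2 -> '2C'
  i=4: run of 'E' x 7 -> '7E'
  i=11: run of 'D' x 5 -> '5D'

RLE = 1D1E2C7E5D


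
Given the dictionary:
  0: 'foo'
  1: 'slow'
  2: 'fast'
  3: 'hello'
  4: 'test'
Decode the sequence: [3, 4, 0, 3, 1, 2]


Look up each index in the dictionary:
  3 -> 'hello'
  4 -> 'test'
  0 -> 'foo'
  3 -> 'hello'
  1 -> 'slow'
  2 -> 'fast'

Decoded: "hello test foo hello slow fast"


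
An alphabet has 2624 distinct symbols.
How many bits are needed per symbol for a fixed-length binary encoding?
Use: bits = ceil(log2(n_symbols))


log2(2624) = 11.3576
Bracket: 2^11 = 2048 < 2624 <= 2^12 = 4096
So ceil(log2(2624)) = 12

bits = ceil(log2(2624)) = ceil(11.3576) = 12 bits


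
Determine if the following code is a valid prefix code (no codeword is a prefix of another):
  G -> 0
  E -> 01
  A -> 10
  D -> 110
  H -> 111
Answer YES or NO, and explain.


Checking each pair (does one codeword prefix another?):
  G='0' vs E='01': prefix -- VIOLATION

NO -- this is NOT a valid prefix code. G (0) is a prefix of E (01).


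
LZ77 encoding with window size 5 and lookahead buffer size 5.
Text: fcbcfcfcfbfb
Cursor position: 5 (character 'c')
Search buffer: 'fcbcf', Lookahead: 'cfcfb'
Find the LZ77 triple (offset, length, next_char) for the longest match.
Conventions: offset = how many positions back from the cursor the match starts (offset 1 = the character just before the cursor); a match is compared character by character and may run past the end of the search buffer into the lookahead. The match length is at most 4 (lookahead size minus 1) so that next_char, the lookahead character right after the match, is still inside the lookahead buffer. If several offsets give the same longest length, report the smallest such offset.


Try each offset into the search buffer:
  offset=1 (pos 4, char 'f'): match length 0
  offset=2 (pos 3, char 'c'): match length 4
  offset=3 (pos 2, char 'b'): match length 0
  offset=4 (pos 1, char 'c'): match length 1
  offset=5 (pos 0, char 'f'): match length 0
Longest match has length 4 at offset 2.
next_char = character at position 5 + 4 = 9 -> 'b'

Best match: offset=2, length=4 (matching 'cfcf' starting at position 3)
LZ77 triple: (2, 4, 'b')


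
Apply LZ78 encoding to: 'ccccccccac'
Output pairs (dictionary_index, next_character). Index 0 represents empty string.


LZ78 encoding steps:
Dictionary: {0: ''}
Step 1: w='' (idx 0), next='c' -> output (0, 'c'), add 'c' as idx 1
Step 2: w='c' (idx 1), next='c' -> output (1, 'c'), add 'cc' as idx 2
Step 3: w='cc' (idx 2), next='c' -> output (2, 'c'), add 'ccc' as idx 3
Step 4: w='cc' (idx 2), next='a' -> output (2, 'a'), add 'cca' as idx 4
Step 5: w='c' (idx 1), end of input -> output (1, '')


Encoded: [(0, 'c'), (1, 'c'), (2, 'c'), (2, 'a'), (1, '')]


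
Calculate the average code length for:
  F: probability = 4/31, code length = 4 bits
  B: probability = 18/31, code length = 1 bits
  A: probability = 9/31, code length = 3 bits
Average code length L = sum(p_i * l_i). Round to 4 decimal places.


Weighted contributions p_i * l_i:
  F: (4/31) * 4 = 16/31
  B: (18/31) * 1 = 18/31
  A: (9/31) * 3 = 27/31
Sum = (16 + 18 + 27)/31 = 61/31

L = 61/31 = 1.9677 bits/symbol


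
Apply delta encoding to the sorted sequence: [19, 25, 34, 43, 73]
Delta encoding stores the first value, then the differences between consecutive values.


First value: 19
Deltas:
  25 - 19 = 6
  34 - 25 = 9
  43 - 34 = 9
  73 - 43 = 30


Delta encoded: [19, 6, 9, 9, 30]


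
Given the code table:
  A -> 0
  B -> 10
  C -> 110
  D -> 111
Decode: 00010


Decoding:
0 -> A
0 -> A
0 -> A
10 -> B


Result: AAAB


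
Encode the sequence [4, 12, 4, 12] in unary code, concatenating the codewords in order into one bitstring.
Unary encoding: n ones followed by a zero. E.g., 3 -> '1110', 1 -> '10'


Encode each number as n ones followed by a terminating 0:
  4 -> 11110 (5 bits)
  12 -> 1111111111110 (13 bits)
  4 -> 11110 (5 bits)
  12 -> 1111111111110 (13 bits)
Total length = 5 + 13 + 5 + 13 = 36 bits.

Unary([4, 12, 4, 12]) = 111101111111111110111101111111111110 (36 bits)


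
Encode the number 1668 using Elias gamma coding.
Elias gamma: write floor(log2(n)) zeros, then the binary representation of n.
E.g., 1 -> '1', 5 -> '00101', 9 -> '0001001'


num_bits = floor(log2(1668)) + 1 = 11
leading_zeros = num_bits - 1 = 10
binary(1668) = 11010000100

Elias gamma(1668) = '0000000000' + '11010000100' = 000000000011010000100 (21 bits)


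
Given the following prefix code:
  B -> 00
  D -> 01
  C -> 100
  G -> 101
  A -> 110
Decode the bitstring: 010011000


Decoding step by step:
Bits 01 -> D
Bits 00 -> B
Bits 110 -> A
Bits 00 -> B


Decoded message: DBAB


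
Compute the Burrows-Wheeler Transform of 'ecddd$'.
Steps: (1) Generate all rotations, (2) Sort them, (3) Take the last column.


Rotations (sorted):
  0: $ecddd -> last char: d
  1: cddd$e -> last char: e
  2: d$ecdd -> last char: d
  3: dd$ecd -> last char: d
  4: ddd$ec -> last char: c
  5: ecddd$ -> last char: $


BWT = deddc$


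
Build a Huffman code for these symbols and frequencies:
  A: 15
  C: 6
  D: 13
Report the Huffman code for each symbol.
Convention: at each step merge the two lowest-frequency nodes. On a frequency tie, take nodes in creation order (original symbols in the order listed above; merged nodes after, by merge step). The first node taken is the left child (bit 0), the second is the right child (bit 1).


Huffman tree construction:
Step 1: Merge C(6) + D(13) = 19
Step 2: Merge A(15) + (C+D)(19) = 34
Read each symbol's code off the tree from the root (left child = 0, right child = 1).

Codes:
  A: 0 (length 1)
  C: 10 (length 2)
  D: 11 (length 2)
Average code length: 53/34 = 1.5588 bits/symbol


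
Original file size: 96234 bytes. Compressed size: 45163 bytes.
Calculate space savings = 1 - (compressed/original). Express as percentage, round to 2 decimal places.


ratio = compressed/original = 45163/96234 = 0.469304
savings = 1 - ratio = 1 - 0.469304 = 0.530696
as a percentage: 0.530696 * 100 = 53.07%

Space savings = 1 - 45163/96234 = 53.07%


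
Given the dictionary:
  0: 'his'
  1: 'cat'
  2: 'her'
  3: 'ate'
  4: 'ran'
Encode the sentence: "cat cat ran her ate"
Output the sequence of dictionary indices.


Look up each word in the dictionary:
  'cat' -> 1
  'cat' -> 1
  'ran' -> 4
  'her' -> 2
  'ate' -> 3

Encoded: [1, 1, 4, 2, 3]


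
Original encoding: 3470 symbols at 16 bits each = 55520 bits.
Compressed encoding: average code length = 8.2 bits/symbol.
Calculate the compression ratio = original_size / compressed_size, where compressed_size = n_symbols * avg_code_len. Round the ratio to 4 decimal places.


original_size = n_symbols * orig_bits = 3470 * 16 = 55520 bits
compressed_size = n_symbols * avg_code_len = 3470 * 8.2 = 28454.0 bits
ratio = original_size / compressed_size = 55520 / 28454.0 = 1.9512

Compression ratio = 1.9512


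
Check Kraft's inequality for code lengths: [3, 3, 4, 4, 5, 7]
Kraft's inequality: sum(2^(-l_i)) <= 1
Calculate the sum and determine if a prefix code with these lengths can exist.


Sum = 2^(-3) + 2^(-3) + 2^(-4) + 2^(-4) + 2^(-5) + 2^(-7)
    = 0.125 + 0.125 + 0.0625 + 0.0625 + 0.03125 + 0.0078125
    = 53/128 = 0.4140625
Since 0.4140625 <= 1, Kraft's inequality IS satisfied.
A prefix code with these lengths CAN exist.

Kraft sum = 0.4140625. Satisfied.


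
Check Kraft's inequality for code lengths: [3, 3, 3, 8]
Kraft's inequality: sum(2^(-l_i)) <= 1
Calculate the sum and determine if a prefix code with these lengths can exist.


Sum = 2^(-3) + 2^(-3) + 2^(-3) + 2^(-8)
    = 0.125 + 0.125 + 0.125 + 0.00390625
    = 97/256 = 0.37890625
Since 0.37890625 <= 1, Kraft's inequality IS satisfied.
A prefix code with these lengths CAN exist.

Kraft sum = 0.37890625. Satisfied.


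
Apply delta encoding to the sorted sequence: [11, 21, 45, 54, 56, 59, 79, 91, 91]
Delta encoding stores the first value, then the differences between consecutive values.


First value: 11
Deltas:
  21 - 11 = 10
  45 - 21 = 24
  54 - 45 = 9
  56 - 54 = 2
  59 - 56 = 3
  79 - 59 = 20
  91 - 79 = 12
  91 - 91 = 0


Delta encoded: [11, 10, 24, 9, 2, 3, 20, 12, 0]


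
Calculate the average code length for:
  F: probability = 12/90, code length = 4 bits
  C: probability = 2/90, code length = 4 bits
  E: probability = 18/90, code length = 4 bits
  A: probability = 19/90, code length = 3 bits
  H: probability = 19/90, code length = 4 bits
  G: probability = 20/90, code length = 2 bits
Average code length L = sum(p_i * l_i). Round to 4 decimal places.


Weighted contributions p_i * l_i:
  F: (12/90) * 4 = 48/90
  C: (2/90) * 4 = 8/90
  E: (18/90) * 4 = 72/90
  A: (19/90) * 3 = 57/90
  H: (19/90) * 4 = 76/90
  G: (20/90) * 2 = 40/90
Sum = (48 + 8 + 72 + 57 + 76 + 40)/90 = 301/90

L = 301/90 = 3.3444 bits/symbol


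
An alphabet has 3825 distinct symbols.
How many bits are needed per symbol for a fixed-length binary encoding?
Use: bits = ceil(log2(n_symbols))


log2(3825) = 11.9012
Bracket: 2^11 = 2048 < 3825 <= 2^12 = 4096
So ceil(log2(3825)) = 12

bits = ceil(log2(3825)) = ceil(11.9012) = 12 bits


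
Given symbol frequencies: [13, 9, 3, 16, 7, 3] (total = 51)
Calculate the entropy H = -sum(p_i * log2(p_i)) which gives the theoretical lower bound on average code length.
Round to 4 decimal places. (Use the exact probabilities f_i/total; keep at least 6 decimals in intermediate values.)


Per-symbol terms -p_i * log2(p_i) with p_i = f_i/51:
  p = 13/51 = 0.254902: log2(p) = -1.971986, -p*log2(p) = 0.502663
  p = 9/51 = 0.176471: log2(p) = -2.502500, -p*log2(p) = 0.441618
  p = 3/51 = 0.058824: log2(p) = -4.087463, -p*log2(p) = 0.240439
  p = 16/51 = 0.313725: log2(p) = -1.672425, -p*log2(p) = 0.524682
  p = 7/51 = 0.137255: log2(p) = -2.865070, -p*log2(p) = 0.393245
  p = 3/51 = 0.058824: log2(p) = -4.087463, -p*log2(p) = 0.240439
H = 0.502663 + 0.441618 + 0.240439 + 0.524682 + 0.393245 + 0.240439 = 2.343086

H = 2.3431 bits/symbol


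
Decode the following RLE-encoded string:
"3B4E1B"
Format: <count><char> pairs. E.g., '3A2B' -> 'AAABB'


Expanding each <count><char> pair:
  3B -> 'BBB'
  4E -> 'EEEE'
  1B -> 'B'

Decoded = BBBEEEEB


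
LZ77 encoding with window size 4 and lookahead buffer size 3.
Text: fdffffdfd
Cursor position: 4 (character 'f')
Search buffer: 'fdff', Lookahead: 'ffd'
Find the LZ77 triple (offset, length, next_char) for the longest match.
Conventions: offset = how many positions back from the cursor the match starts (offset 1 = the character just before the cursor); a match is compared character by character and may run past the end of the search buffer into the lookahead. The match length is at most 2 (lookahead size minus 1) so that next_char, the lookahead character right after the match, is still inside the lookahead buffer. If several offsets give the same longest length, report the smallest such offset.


Try each offset into the search buffer:
  offset=1 (pos 3, char 'f'): match length 2
  offset=2 (pos 2, char 'f'): match length 2
  offset=3 (pos 1, char 'd'): match length 0
  offset=4 (pos 0, char 'f'): match length 1
Longest match has length 2, found at offsets 1, 2; take the smallest, offset 1.
next_char = character at position 4 + 2 = 6 -> 'd'

Best match: offset=1, length=2 (matching 'ff' starting at position 3)
LZ77 triple: (1, 2, 'd')


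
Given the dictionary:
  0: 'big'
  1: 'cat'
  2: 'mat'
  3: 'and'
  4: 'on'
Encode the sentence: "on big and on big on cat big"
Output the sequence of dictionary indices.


Look up each word in the dictionary:
  'on' -> 4
  'big' -> 0
  'and' -> 3
  'on' -> 4
  'big' -> 0
  'on' -> 4
  'cat' -> 1
  'big' -> 0

Encoded: [4, 0, 3, 4, 0, 4, 1, 0]


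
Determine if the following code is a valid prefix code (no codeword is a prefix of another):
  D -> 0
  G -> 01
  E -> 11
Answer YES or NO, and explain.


Checking each pair (does one codeword prefix another?):
  D='0' vs G='01': prefix -- VIOLATION

NO -- this is NOT a valid prefix code. D (0) is a prefix of G (01).


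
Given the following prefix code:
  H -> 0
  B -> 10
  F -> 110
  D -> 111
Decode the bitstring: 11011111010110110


Decoding step by step:
Bits 110 -> F
Bits 111 -> D
Bits 110 -> F
Bits 10 -> B
Bits 110 -> F
Bits 110 -> F


Decoded message: FDFBFF


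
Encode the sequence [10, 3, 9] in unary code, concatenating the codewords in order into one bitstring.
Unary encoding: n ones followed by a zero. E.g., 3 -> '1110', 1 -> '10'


Encode each number as n ones followed by a terminating 0:
  10 -> 11111111110 (11 bits)
  3 -> 1110 (4 bits)
  9 -> 1111111110 (10 bits)
Total length = 11 + 4 + 10 = 25 bits.

Unary([10, 3, 9]) = 1111111111011101111111110 (25 bits)


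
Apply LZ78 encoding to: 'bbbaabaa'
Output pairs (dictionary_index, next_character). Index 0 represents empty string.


LZ78 encoding steps:
Dictionary: {0: ''}
Step 1: w='' (idx 0), next='b' -> output (0, 'b'), add 'b' as idx 1
Step 2: w='b' (idx 1), next='b' -> output (1, 'b'), add 'bb' as idx 2
Step 3: w='' (idx 0), next='a' -> output (0, 'a'), add 'a' as idx 3
Step 4: w='a' (idx 3), next='b' -> output (3, 'b'), add 'ab' as idx 4
Step 5: w='a' (idx 3), next='a' -> output (3, 'a'), add 'aa' as idx 5


Encoded: [(0, 'b'), (1, 'b'), (0, 'a'), (3, 'b'), (3, 'a')]


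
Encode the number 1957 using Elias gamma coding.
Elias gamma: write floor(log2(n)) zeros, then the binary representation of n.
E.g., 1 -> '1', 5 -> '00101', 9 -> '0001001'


num_bits = floor(log2(1957)) + 1 = 11
leading_zeros = num_bits - 1 = 10
binary(1957) = 11110100101

Elias gamma(1957) = '0000000000' + '11110100101' = 000000000011110100101 (21 bits)


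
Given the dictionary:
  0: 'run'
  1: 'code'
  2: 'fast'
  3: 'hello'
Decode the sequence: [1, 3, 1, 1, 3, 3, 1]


Look up each index in the dictionary:
  1 -> 'code'
  3 -> 'hello'
  1 -> 'code'
  1 -> 'code'
  3 -> 'hello'
  3 -> 'hello'
  1 -> 'code'

Decoded: "code hello code code hello hello code"


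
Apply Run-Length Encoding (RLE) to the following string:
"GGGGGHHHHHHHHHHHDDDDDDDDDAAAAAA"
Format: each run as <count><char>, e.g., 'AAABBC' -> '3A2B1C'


Scanning runs left to right:
  i=0: run of 'G' x 5 -> '5G'
  i=5: run of 'H' x 11 -> '11H'
  i=16: run of 'D' x 9 -> '9D'
  i=25: run of 'A' x 6 -> '6A'

RLE = 5G11H9D6A


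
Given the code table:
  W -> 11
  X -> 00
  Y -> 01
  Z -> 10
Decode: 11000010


Decoding:
11 -> W
00 -> X
00 -> X
10 -> Z


Result: WXXZ


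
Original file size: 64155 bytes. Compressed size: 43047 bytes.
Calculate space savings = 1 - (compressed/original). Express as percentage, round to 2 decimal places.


ratio = compressed/original = 43047/64155 = 0.670984
savings = 1 - ratio = 1 - 0.670984 = 0.329016
as a percentage: 0.329016 * 100 = 32.9%

Space savings = 1 - 43047/64155 = 32.9%


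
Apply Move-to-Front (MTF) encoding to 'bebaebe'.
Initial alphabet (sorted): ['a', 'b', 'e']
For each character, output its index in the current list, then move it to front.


MTF encoding:
'b': index 1 in ['a', 'b', 'e'] -> ['b', 'a', 'e']
'e': index 2 in ['b', 'a', 'e'] -> ['e', 'b', 'a']
'b': index 1 in ['e', 'b', 'a'] -> ['b', 'e', 'a']
'a': index 2 in ['b', 'e', 'a'] -> ['a', 'b', 'e']
'e': index 2 in ['a', 'b', 'e'] -> ['e', 'a', 'b']
'b': index 2 in ['e', 'a', 'b'] -> ['b', 'e', 'a']
'e': index 1 in ['b', 'e', 'a'] -> ['e', 'b', 'a']


Output: [1, 2, 1, 2, 2, 2, 1]


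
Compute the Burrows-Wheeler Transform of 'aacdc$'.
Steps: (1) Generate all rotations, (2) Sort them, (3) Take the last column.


Rotations (sorted):
  0: $aacdc -> last char: c
  1: aacdc$ -> last char: $
  2: acdc$a -> last char: a
  3: c$aacd -> last char: d
  4: cdc$aa -> last char: a
  5: dc$aac -> last char: c


BWT = c$adac


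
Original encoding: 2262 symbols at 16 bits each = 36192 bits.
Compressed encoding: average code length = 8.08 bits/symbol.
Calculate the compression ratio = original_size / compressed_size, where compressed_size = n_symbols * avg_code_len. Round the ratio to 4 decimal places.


original_size = n_symbols * orig_bits = 2262 * 16 = 36192 bits
compressed_size = n_symbols * avg_code_len = 2262 * 8.08 = 18276.96 bits
ratio = original_size / compressed_size = 36192 / 18276.96 = 1.9802

Compression ratio = 1.9802


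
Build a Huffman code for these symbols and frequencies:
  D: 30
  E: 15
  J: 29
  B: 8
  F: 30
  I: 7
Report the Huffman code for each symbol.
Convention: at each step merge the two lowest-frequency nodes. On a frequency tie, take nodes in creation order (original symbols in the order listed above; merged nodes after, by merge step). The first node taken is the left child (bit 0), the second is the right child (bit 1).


Huffman tree construction:
Step 1: Merge I(7) + B(8) = 15
Step 2: Merge E(15) + (I+B)(15) = 30
Step 3: Merge J(29) + D(30) = 59
Step 4: Merge F(30) + (E+(I+B))(30) = 60
Step 5: Merge (J+D)(59) + (F+(E+(I+B)))(60) = 119
Read each symbol's code off the tree from the root (left child = 0, right child = 1).

Codes:
  D: 01 (length 2)
  E: 110 (length 3)
  J: 00 (length 2)
  B: 1111 (length 4)
  F: 10 (length 2)
  I: 1110 (length 4)
Average code length: 283/119 = 2.3782 bits/symbol


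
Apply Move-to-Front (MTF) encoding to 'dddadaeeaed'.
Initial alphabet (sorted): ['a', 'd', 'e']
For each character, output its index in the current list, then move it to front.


MTF encoding:
'd': index 1 in ['a', 'd', 'e'] -> ['d', 'a', 'e']
'd': index 0 in ['d', 'a', 'e'] -> ['d', 'a', 'e']
'd': index 0 in ['d', 'a', 'e'] -> ['d', 'a', 'e']
'a': index 1 in ['d', 'a', 'e'] -> ['a', 'd', 'e']
'd': index 1 in ['a', 'd', 'e'] -> ['d', 'a', 'e']
'a': index 1 in ['d', 'a', 'e'] -> ['a', 'd', 'e']
'e': index 2 in ['a', 'd', 'e'] -> ['e', 'a', 'd']
'e': index 0 in ['e', 'a', 'd'] -> ['e', 'a', 'd']
'a': index 1 in ['e', 'a', 'd'] -> ['a', 'e', 'd']
'e': index 1 in ['a', 'e', 'd'] -> ['e', 'a', 'd']
'd': index 2 in ['e', 'a', 'd'] -> ['d', 'e', 'a']


Output: [1, 0, 0, 1, 1, 1, 2, 0, 1, 1, 2]


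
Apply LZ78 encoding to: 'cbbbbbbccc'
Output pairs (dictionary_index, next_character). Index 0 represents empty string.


LZ78 encoding steps:
Dictionary: {0: ''}
Step 1: w='' (idx 0), next='c' -> output (0, 'c'), add 'c' as idx 1
Step 2: w='' (idx 0), next='b' -> output (0, 'b'), add 'b' as idx 2
Step 3: w='b' (idx 2), next='b' -> output (2, 'b'), add 'bb' as idx 3
Step 4: w='bb' (idx 3), next='b' -> output (3, 'b'), add 'bbb' as idx 4
Step 5: w='c' (idx 1), next='c' -> output (1, 'c'), add 'cc' as idx 5
Step 6: w='c' (idx 1), end of input -> output (1, '')


Encoded: [(0, 'c'), (0, 'b'), (2, 'b'), (3, 'b'), (1, 'c'), (1, '')]


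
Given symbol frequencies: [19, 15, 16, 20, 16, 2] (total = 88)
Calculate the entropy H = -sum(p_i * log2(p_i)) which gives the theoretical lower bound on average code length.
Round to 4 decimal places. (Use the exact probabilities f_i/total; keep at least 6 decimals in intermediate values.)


Per-symbol terms -p_i * log2(p_i) with p_i = f_i/88:
  p = 19/88 = 0.215909: log2(p) = -2.211504, -p*log2(p) = 0.477484
  p = 15/88 = 0.170455: log2(p) = -2.552541, -p*log2(p) = 0.435092
  p = 16/88 = 0.181818: log2(p) = -2.459432, -p*log2(p) = 0.447169
  p = 20/88 = 0.227273: log2(p) = -2.137504, -p*log2(p) = 0.485796
  p = 16/88 = 0.181818: log2(p) = -2.459432, -p*log2(p) = 0.447169
  p = 2/88 = 0.022727: log2(p) = -5.459432, -p*log2(p) = 0.124078
H = 0.477484 + 0.435092 + 0.447169 + 0.485796 + 0.447169 + 0.124078 = 2.416788

H = 2.4168 bits/symbol


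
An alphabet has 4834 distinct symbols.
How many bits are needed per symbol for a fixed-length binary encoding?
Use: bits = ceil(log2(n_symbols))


log2(4834) = 12.239
Bracket: 2^12 = 4096 < 4834 <= 2^13 = 8192
So ceil(log2(4834)) = 13

bits = ceil(log2(4834)) = ceil(12.239) = 13 bits


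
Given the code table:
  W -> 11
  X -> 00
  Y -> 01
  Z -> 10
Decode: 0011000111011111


Decoding:
00 -> X
11 -> W
00 -> X
01 -> Y
11 -> W
01 -> Y
11 -> W
11 -> W


Result: XWXYWYWW


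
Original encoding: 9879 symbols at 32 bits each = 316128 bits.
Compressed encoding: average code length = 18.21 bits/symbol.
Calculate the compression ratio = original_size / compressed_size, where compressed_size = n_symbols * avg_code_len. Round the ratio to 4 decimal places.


original_size = n_symbols * orig_bits = 9879 * 32 = 316128 bits
compressed_size = n_symbols * avg_code_len = 9879 * 18.21 = 179896.59 bits
ratio = original_size / compressed_size = 316128 / 179896.59 = 1.7573

Compression ratio = 1.7573


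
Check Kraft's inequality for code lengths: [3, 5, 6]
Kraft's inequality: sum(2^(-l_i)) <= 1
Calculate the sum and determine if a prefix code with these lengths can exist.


Sum = 2^(-3) + 2^(-5) + 2^(-6)
    = 0.125 + 0.03125 + 0.015625
    = 11/64 = 0.171875
Since 0.171875 <= 1, Kraft's inequality IS satisfied.
A prefix code with these lengths CAN exist.

Kraft sum = 0.171875. Satisfied.


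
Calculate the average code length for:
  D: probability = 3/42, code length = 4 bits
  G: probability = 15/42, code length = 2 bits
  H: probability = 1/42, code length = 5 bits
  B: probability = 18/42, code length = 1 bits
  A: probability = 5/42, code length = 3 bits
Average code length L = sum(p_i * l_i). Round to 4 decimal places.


Weighted contributions p_i * l_i:
  D: (3/42) * 4 = 12/42
  G: (15/42) * 2 = 30/42
  H: (1/42) * 5 = 5/42
  B: (18/42) * 1 = 18/42
  A: (5/42) * 3 = 15/42
Sum = (12 + 30 + 5 + 18 + 15)/42 = 80/42

L = 80/42 = 1.9048 bits/symbol


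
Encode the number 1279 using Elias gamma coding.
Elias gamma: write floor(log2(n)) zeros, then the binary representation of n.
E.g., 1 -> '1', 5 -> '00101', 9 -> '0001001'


num_bits = floor(log2(1279)) + 1 = 11
leading_zeros = num_bits - 1 = 10
binary(1279) = 10011111111

Elias gamma(1279) = '0000000000' + '10011111111' = 000000000010011111111 (21 bits)


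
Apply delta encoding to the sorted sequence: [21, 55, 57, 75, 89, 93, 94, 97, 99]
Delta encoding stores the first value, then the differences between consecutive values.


First value: 21
Deltas:
  55 - 21 = 34
  57 - 55 = 2
  75 - 57 = 18
  89 - 75 = 14
  93 - 89 = 4
  94 - 93 = 1
  97 - 94 = 3
  99 - 97 = 2


Delta encoded: [21, 34, 2, 18, 14, 4, 1, 3, 2]


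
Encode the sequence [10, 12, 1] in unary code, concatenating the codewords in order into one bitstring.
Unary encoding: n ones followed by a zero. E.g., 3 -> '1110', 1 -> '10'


Encode each number as n ones followed by a terminating 0:
  10 -> 11111111110 (11 bits)
  12 -> 1111111111110 (13 bits)
  1 -> 10 (2 bits)
Total length = 11 + 13 + 2 = 26 bits.

Unary([10, 12, 1]) = 11111111110111111111111010 (26 bits)


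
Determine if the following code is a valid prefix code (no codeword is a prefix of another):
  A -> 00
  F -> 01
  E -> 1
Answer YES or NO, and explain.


Checking each pair (does one codeword prefix another?):
  A='00' vs F='01': no prefix
  A='00' vs E='1': no prefix
  F='01' vs A='00': no prefix
  F='01' vs E='1': no prefix
  E='1' vs A='00': no prefix
  E='1' vs F='01': no prefix
No violation found over all pairs.

YES -- this is a valid prefix code. No codeword is a prefix of any other codeword.


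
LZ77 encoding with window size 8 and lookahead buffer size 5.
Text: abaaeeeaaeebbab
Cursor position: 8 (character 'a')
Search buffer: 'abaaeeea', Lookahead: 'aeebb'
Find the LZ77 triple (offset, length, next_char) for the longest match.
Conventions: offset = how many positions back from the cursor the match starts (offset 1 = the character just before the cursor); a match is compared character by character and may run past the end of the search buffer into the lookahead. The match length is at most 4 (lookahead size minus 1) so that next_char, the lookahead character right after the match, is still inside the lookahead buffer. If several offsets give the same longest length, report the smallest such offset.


Try each offset into the search buffer:
  offset=1 (pos 7, char 'a'): match length 1
  offset=2 (pos 6, char 'e'): match length 0
  offset=3 (pos 5, char 'e'): match length 0
  offset=4 (pos 4, char 'e'): match length 0
  offset=5 (pos 3, char 'a'): match length 3
  offset=6 (pos 2, char 'a'): match length 1
  offset=7 (pos 1, char 'b'): match length 0
  offset=8 (pos 0, char 'a'): match length 1
Longest match has length 3 at offset 5.
next_char = character at position 8 + 3 = 11 -> 'b'

Best match: offset=5, length=3 (matching 'aee' starting at position 3)
LZ77 triple: (5, 3, 'b')


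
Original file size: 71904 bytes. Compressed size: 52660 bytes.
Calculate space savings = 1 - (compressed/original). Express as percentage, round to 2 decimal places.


ratio = compressed/original = 52660/71904 = 0.732365
savings = 1 - ratio = 1 - 0.732365 = 0.267635
as a percentage: 0.267635 * 100 = 26.76%

Space savings = 1 - 52660/71904 = 26.76%


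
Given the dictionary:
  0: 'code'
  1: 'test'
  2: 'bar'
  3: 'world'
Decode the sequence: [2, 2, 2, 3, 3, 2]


Look up each index in the dictionary:
  2 -> 'bar'
  2 -> 'bar'
  2 -> 'bar'
  3 -> 'world'
  3 -> 'world'
  2 -> 'bar'

Decoded: "bar bar bar world world bar"


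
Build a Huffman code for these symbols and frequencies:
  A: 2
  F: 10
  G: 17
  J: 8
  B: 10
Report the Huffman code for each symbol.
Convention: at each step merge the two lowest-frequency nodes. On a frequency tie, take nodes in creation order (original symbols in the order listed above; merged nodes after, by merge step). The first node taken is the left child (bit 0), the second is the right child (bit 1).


Huffman tree construction:
Step 1: Merge A(2) + J(8) = 10
Step 2: Merge F(10) + B(10) = 20
Step 3: Merge (A+J)(10) + G(17) = 27
Step 4: Merge (F+B)(20) + ((A+J)+G)(27) = 47
Read each symbol's code off the tree from the root (left child = 0, right child = 1).

Codes:
  A: 100 (length 3)
  F: 00 (length 2)
  G: 11 (length 2)
  J: 101 (length 3)
  B: 01 (length 2)
Average code length: 104/47 = 2.2128 bits/symbol


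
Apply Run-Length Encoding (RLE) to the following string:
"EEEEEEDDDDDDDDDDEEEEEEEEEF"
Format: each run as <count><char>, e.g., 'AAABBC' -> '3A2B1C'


Scanning runs left to right:
  i=0: run of 'E' x 6 -> '6E'
  i=6: run of 'D' x 10 -> '10D'
  i=16: run of 'E' x 9 -> '9E'
  i=25: run of 'F' x 1 -> '1F'

RLE = 6E10D9E1F


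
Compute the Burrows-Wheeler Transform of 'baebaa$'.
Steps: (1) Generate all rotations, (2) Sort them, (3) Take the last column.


Rotations (sorted):
  0: $baebaa -> last char: a
  1: a$baeba -> last char: a
  2: aa$baeb -> last char: b
  3: aebaa$b -> last char: b
  4: baa$bae -> last char: e
  5: baebaa$ -> last char: $
  6: ebaa$ba -> last char: a


BWT = aabbe$a


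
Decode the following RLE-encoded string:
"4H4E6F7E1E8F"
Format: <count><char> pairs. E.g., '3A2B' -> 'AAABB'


Expanding each <count><char> pair:
  4H -> 'HHHH'
  4E -> 'EEEE'
  6F -> 'FFFFFF'
  7E -> 'EEEEEEE'
  1E -> 'E'
  8F -> 'FFFFFFFF'

Decoded = HHHHEEEEFFFFFFEEEEEEEEFFFFFFFF


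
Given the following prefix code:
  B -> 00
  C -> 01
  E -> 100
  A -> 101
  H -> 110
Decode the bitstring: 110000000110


Decoding step by step:
Bits 110 -> H
Bits 00 -> B
Bits 00 -> B
Bits 00 -> B
Bits 110 -> H


Decoded message: HBBBH


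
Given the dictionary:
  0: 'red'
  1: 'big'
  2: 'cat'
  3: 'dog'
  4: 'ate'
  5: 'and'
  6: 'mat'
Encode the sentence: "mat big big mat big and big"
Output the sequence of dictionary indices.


Look up each word in the dictionary:
  'mat' -> 6
  'big' -> 1
  'big' -> 1
  'mat' -> 6
  'big' -> 1
  'and' -> 5
  'big' -> 1

Encoded: [6, 1, 1, 6, 1, 5, 1]


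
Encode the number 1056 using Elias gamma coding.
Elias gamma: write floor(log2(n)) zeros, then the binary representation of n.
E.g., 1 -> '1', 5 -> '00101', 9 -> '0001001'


num_bits = floor(log2(1056)) + 1 = 11
leading_zeros = num_bits - 1 = 10
binary(1056) = 10000100000

Elias gamma(1056) = '0000000000' + '10000100000' = 000000000010000100000 (21 bits)


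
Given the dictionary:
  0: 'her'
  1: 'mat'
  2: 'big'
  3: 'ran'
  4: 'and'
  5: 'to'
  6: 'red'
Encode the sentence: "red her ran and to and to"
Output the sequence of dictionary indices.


Look up each word in the dictionary:
  'red' -> 6
  'her' -> 0
  'ran' -> 3
  'and' -> 4
  'to' -> 5
  'and' -> 4
  'to' -> 5

Encoded: [6, 0, 3, 4, 5, 4, 5]


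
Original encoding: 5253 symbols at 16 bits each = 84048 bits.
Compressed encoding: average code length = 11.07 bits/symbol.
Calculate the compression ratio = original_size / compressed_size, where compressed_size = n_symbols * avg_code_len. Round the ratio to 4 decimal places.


original_size = n_symbols * orig_bits = 5253 * 16 = 84048 bits
compressed_size = n_symbols * avg_code_len = 5253 * 11.07 = 58150.71 bits
ratio = original_size / compressed_size = 84048 / 58150.71 = 1.4453

Compression ratio = 1.4453


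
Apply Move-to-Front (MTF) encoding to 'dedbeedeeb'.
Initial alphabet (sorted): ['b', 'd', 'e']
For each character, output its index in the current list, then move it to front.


MTF encoding:
'd': index 1 in ['b', 'd', 'e'] -> ['d', 'b', 'e']
'e': index 2 in ['d', 'b', 'e'] -> ['e', 'd', 'b']
'd': index 1 in ['e', 'd', 'b'] -> ['d', 'e', 'b']
'b': index 2 in ['d', 'e', 'b'] -> ['b', 'd', 'e']
'e': index 2 in ['b', 'd', 'e'] -> ['e', 'b', 'd']
'e': index 0 in ['e', 'b', 'd'] -> ['e', 'b', 'd']
'd': index 2 in ['e', 'b', 'd'] -> ['d', 'e', 'b']
'e': index 1 in ['d', 'e', 'b'] -> ['e', 'd', 'b']
'e': index 0 in ['e', 'd', 'b'] -> ['e', 'd', 'b']
'b': index 2 in ['e', 'd', 'b'] -> ['b', 'e', 'd']


Output: [1, 2, 1, 2, 2, 0, 2, 1, 0, 2]


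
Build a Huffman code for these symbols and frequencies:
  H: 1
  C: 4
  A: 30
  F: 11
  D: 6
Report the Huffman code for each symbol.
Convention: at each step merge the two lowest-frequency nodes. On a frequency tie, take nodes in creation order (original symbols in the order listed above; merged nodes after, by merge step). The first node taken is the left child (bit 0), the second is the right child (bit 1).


Huffman tree construction:
Step 1: Merge H(1) + C(4) = 5
Step 2: Merge (H+C)(5) + D(6) = 11
Step 3: Merge F(11) + ((H+C)+D)(11) = 22
Step 4: Merge (F+((H+C)+D))(22) + A(30) = 52
Read each symbol's code off the tree from the root (left child = 0, right child = 1).

Codes:
  H: 0100 (length 4)
  C: 0101 (length 4)
  A: 1 (length 1)
  F: 00 (length 2)
  D: 011 (length 3)
Average code length: 90/52 = 1.7308 bits/symbol


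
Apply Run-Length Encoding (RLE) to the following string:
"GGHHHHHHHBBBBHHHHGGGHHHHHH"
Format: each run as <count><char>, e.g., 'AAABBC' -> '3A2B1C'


Scanning runs left to right:
  i=0: run of 'G' x 2 -> '2G'
  i=2: run of 'H' x 7 -> '7H'
  i=9: run of 'B' x 4 -> '4B'
  i=13: run of 'H' x 4 -> '4H'
  i=17: run of 'G' x 3 -> '3G'
  i=20: run of 'H' x 6 -> '6H'

RLE = 2G7H4B4H3G6H


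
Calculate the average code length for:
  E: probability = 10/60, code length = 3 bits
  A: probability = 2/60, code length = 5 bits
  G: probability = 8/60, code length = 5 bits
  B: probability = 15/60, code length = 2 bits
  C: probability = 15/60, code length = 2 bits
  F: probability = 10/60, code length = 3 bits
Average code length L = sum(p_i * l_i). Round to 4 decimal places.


Weighted contributions p_i * l_i:
  E: (10/60) * 3 = 30/60
  A: (2/60) * 5 = 10/60
  G: (8/60) * 5 = 40/60
  B: (15/60) * 2 = 30/60
  C: (15/60) * 2 = 30/60
  F: (10/60) * 3 = 30/60
Sum = (30 + 10 + 40 + 30 + 30 + 30)/60 = 170/60

L = 170/60 = 2.8333 bits/symbol


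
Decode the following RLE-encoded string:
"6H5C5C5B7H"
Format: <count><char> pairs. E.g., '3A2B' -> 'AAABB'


Expanding each <count><char> pair:
  6H -> 'HHHHHH'
  5C -> 'CCCCC'
  5C -> 'CCCCC'
  5B -> 'BBBBB'
  7H -> 'HHHHHHH'

Decoded = HHHHHHCCCCCCCCCCBBBBBHHHHHHH


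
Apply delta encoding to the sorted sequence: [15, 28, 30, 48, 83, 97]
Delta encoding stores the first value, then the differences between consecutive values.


First value: 15
Deltas:
  28 - 15 = 13
  30 - 28 = 2
  48 - 30 = 18
  83 - 48 = 35
  97 - 83 = 14


Delta encoded: [15, 13, 2, 18, 35, 14]


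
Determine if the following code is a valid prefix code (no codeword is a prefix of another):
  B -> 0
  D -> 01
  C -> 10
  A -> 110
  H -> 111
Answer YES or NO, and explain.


Checking each pair (does one codeword prefix another?):
  B='0' vs D='01': prefix -- VIOLATION

NO -- this is NOT a valid prefix code. B (0) is a prefix of D (01).


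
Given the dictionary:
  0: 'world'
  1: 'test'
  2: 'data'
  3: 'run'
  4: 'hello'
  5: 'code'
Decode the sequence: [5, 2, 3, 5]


Look up each index in the dictionary:
  5 -> 'code'
  2 -> 'data'
  3 -> 'run'
  5 -> 'code'

Decoded: "code data run code"


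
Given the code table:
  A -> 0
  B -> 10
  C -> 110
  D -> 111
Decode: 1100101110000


Decoding:
110 -> C
0 -> A
10 -> B
111 -> D
0 -> A
0 -> A
0 -> A
0 -> A


Result: CABDAAAA


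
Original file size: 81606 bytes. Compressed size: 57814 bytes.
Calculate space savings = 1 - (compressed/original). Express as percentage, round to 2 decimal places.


ratio = compressed/original = 57814/81606 = 0.708453
savings = 1 - ratio = 1 - 0.708453 = 0.291547
as a percentage: 0.291547 * 100 = 29.15%

Space savings = 1 - 57814/81606 = 29.15%


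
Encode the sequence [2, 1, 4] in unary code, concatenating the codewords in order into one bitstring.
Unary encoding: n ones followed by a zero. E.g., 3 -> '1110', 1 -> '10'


Encode each number as n ones followed by a terminating 0:
  2 -> 110 (3 bits)
  1 -> 10 (2 bits)
  4 -> 11110 (5 bits)
Total length = 3 + 2 + 5 = 10 bits.

Unary([2, 1, 4]) = 1101011110 (10 bits)


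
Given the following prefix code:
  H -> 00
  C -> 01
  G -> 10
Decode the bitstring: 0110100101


Decoding step by step:
Bits 01 -> C
Bits 10 -> G
Bits 10 -> G
Bits 01 -> C
Bits 01 -> C


Decoded message: CGGCC


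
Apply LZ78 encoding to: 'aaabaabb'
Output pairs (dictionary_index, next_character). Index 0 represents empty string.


LZ78 encoding steps:
Dictionary: {0: ''}
Step 1: w='' (idx 0), next='a' -> output (0, 'a'), add 'a' as idx 1
Step 2: w='a' (idx 1), next='a' -> output (1, 'a'), add 'aa' as idx 2
Step 3: w='' (idx 0), next='b' -> output (0, 'b'), add 'b' as idx 3
Step 4: w='aa' (idx 2), next='b' -> output (2, 'b'), add 'aab' as idx 4
Step 5: w='b' (idx 3), end of input -> output (3, '')


Encoded: [(0, 'a'), (1, 'a'), (0, 'b'), (2, 'b'), (3, '')]


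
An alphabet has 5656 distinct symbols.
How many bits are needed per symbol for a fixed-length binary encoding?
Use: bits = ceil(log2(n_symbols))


log2(5656) = 12.4656
Bracket: 2^12 = 4096 < 5656 <= 2^13 = 8192
So ceil(log2(5656)) = 13

bits = ceil(log2(5656)) = ceil(12.4656) = 13 bits


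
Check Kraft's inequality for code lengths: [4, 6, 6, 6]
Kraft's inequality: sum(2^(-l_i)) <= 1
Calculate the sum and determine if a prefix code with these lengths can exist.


Sum = 2^(-4) + 2^(-6) + 2^(-6) + 2^(-6)
    = 0.0625 + 0.015625 + 0.015625 + 0.015625
    = 7/64 = 0.109375
Since 0.109375 <= 1, Kraft's inequality IS satisfied.
A prefix code with these lengths CAN exist.

Kraft sum = 0.109375. Satisfied.


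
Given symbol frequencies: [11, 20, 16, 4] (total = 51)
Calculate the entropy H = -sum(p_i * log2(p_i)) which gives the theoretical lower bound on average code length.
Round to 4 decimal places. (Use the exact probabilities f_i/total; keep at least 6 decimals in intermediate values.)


Per-symbol terms -p_i * log2(p_i) with p_i = f_i/51:
  p = 11/51 = 0.215686: log2(p) = -2.212994, -p*log2(p) = 0.477312
  p = 20/51 = 0.392157: log2(p) = -1.350497, -p*log2(p) = 0.529607
  p = 16/51 = 0.313725: log2(p) = -1.672425, -p*log2(p) = 0.524682
  p = 4/51 = 0.078431: log2(p) = -3.672425, -p*log2(p) = 0.288033
H = 0.477312 + 0.529607 + 0.524682 + 0.288033 = 1.819634

H = 1.8196 bits/symbol


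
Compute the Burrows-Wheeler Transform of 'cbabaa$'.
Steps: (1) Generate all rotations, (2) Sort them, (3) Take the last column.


Rotations (sorted):
  0: $cbabaa -> last char: a
  1: a$cbaba -> last char: a
  2: aa$cbab -> last char: b
  3: abaa$cb -> last char: b
  4: baa$cba -> last char: a
  5: babaa$c -> last char: c
  6: cbabaa$ -> last char: $


BWT = aabbac$


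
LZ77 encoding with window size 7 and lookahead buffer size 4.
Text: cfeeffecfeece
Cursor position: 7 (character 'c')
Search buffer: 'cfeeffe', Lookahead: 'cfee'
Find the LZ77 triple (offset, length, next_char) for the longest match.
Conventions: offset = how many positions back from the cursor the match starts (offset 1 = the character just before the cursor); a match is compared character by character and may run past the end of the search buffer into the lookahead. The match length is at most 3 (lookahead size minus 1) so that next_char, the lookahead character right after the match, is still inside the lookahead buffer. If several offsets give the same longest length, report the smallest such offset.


Try each offset into the search buffer:
  offset=1 (pos 6, char 'e'): match length 0
  offset=2 (pos 5, char 'f'): match length 0
  offset=3 (pos 4, char 'f'): match length 0
  offset=4 (pos 3, char 'e'): match length 0
  offset=5 (pos 2, char 'e'): match length 0
  offset=6 (pos 1, char 'f'): match length 0
  offset=7 (pos 0, char 'c'): match length 3
Longest match has length 3 at offset 7.
next_char = character at position 7 + 3 = 10 -> 'e'

Best match: offset=7, length=3 (matching 'cfe' starting at position 0)
LZ77 triple: (7, 3, 'e')


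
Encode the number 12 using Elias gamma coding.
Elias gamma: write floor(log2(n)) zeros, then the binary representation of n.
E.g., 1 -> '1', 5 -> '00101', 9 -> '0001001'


num_bits = floor(log2(12)) + 1 = 4
leading_zeros = num_bits - 1 = 3
binary(12) = 1100

Elias gamma(12) = '000' + '1100' = 0001100 (7 bits)


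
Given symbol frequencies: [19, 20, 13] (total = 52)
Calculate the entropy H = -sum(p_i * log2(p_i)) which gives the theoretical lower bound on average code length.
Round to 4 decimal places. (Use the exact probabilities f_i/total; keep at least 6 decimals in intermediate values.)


Per-symbol terms -p_i * log2(p_i) with p_i = f_i/52:
  p = 19/52 = 0.365385: log2(p) = -1.452512, -p*log2(p) = 0.530726
  p = 20/52 = 0.384615: log2(p) = -1.378512, -p*log2(p) = 0.530197
  p = 13/52 = 0.250000: log2(p) = -2.000000, -p*log2(p) = 0.500000
H = 0.530726 + 0.530197 + 0.500000 = 1.560923

H = 1.5609 bits/symbol
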